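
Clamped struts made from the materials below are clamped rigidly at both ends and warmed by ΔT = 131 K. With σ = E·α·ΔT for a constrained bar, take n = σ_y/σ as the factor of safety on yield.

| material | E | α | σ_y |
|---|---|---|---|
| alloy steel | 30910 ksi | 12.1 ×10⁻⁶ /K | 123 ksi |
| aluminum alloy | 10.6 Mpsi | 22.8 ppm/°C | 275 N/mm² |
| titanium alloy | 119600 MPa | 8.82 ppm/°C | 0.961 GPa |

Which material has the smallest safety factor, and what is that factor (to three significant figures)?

With everything in SI (GPa, ×10⁻⁶/K, MPa):
  alloy steel: E = 213.1, α = 12.1, σ_y = 848.1 → σ = 338 MPa, n = 2.51
  aluminum alloy: E = 73.08, α = 22.8, σ_y = 275.0 → σ = 218 MPa, n = 1.26
  titanium alloy: E = 119.6, α = 8.82, σ_y = 961.0 → σ = 138 MPa, n = 6.95
The minimum is aluminum alloy at n = 1.26.

aluminum alloy, n = 1.26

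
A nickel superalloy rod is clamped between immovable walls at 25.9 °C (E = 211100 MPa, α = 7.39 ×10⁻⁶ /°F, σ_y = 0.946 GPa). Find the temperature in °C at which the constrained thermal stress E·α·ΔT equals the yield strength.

E = 211100 MPa = 211.1 GPa.
α = 7.39×10⁻⁶/°F × 9/5 = 13.3×10⁻⁶/K.
σ_y = 0.946 GPa = 946.0 MPa.
E·α·ΔT = 946.0 MPa ⇒ ΔT = 946.0 / (211.1×10³ × 13.3×10⁻⁶) = 336.9 K.
T = 25.9 + 336.9 = 362.8 °C.

363 °C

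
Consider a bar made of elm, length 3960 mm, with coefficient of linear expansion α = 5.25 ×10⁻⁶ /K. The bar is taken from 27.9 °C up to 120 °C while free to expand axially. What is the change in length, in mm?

ΔT = 120 − 27.9 = 92.10 K.
ΔL = α·L₀·ΔT = 5.25×10⁻⁶ × 3960 mm × 92.10 K = 1.91 mm.

1.91 mm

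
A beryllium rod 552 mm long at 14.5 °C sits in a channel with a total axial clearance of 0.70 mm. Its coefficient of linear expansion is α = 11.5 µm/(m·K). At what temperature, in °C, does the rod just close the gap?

α·L₀·ΔT = 0.7 mm ⇒ ΔT = 0.7 / (11.5×10⁻⁶ × 552.0) = 110.3 K.
T = 14.5 + 110.3 = 124.8 °C.

125 °C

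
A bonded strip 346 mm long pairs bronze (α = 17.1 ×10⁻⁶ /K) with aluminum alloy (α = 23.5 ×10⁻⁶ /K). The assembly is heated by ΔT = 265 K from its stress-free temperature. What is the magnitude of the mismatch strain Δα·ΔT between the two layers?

Δα = |17.1 − 23.5|×10⁻⁶/K = 6.40×10⁻⁶/K.
Mismatch strain = Δα·ΔT = 6.40×10⁻⁶ × 265.0 = 1.70×10⁻³.

1.70×10⁻³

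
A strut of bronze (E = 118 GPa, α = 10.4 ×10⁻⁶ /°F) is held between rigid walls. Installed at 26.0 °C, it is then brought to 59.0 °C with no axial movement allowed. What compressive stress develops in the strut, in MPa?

72.9 MPa

α = 10.4×10⁻⁶/°F × 9/5 = 18.7×10⁻⁶/K.
ΔT = 33.00 K. Constrained thermal stress σ = E·α·ΔT = 118.0×10³ MPa × 18.7×10⁻⁶ × 33.00 = 72.9 MPa (compressive).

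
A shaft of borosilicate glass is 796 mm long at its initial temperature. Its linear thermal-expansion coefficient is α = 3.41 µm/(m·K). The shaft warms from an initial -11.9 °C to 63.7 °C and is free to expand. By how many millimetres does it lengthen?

ΔT = 63.7 − (-11.9) = 75.60 K.
ΔL = α·L₀·ΔT = 3.41×10⁻⁶ × 796 mm × 75.60 K = 0.205 mm.

0.205 mm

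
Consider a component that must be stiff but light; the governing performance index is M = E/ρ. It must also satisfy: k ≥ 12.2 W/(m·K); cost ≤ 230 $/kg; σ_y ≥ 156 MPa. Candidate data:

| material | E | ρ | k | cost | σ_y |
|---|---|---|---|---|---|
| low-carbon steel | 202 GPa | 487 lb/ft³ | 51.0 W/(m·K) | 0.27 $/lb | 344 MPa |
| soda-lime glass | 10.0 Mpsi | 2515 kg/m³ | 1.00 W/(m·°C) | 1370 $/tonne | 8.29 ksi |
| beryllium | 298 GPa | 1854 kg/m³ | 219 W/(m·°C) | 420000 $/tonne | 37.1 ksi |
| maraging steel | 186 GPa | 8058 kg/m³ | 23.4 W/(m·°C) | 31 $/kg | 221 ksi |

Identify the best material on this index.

Screen on constraints: k ≥ 12.2 W/(m·K); cost ≤ 230 $/kg; σ_y ≥ 156 MPa. Survivors: low-carbon steel, maraging steel.
Normalizing units and computing the index:
  low-carbon steel: E = 202.0 GPa, ρ = 7801 kg/m³
  maraging steel: E = 186.0 GPa, ρ = 8058 kg/m³
  low-carbon steel: M = 25.9 MN·m/kg
  maraging steel: M = 23.1 MN·m/kg
The maximum is for low-carbon steel.

low-carbon steel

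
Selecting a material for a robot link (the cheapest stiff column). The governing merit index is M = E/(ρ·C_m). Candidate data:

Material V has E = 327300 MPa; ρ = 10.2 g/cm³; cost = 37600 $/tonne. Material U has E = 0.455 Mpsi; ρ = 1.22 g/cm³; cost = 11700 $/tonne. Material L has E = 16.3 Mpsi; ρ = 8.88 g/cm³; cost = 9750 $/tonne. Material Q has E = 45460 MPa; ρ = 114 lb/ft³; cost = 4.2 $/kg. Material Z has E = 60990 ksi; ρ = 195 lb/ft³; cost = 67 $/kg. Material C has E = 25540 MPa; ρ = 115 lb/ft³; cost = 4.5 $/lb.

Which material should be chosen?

material Q

Putting every candidate on a common basis:
  material V: E = 327.3 GPa, ρ = 10200 kg/m³, cost = 37.60 $/kg
  material U: E = 3.137 GPa, ρ = 1220 kg/m³, cost = 11.70 $/kg
  material L: E = 112.4 GPa, ρ = 8880 kg/m³, cost = 9.750 $/kg
  material Q: E = 45.46 GPa, ρ = 1826 kg/m³, cost = 4.200 $/kg
  material Z: E = 420.5 GPa, ρ = 3124 kg/m³, cost = 67.00 $/kg
  material C: E = 25.54 GPa, ρ = 1842 kg/m³, cost = 9.921 $/kg
  material Q: M = 5.93 MN·m per $
  material Z: M = 2.01 MN·m per $
  material C: M = 1.40 MN·m per $
  material L: M = 1.30 MN·m per $
  material V: M = 0.853 MN·m per $
  material U: M = 0.220 MN·m per $
Highest index: material Q.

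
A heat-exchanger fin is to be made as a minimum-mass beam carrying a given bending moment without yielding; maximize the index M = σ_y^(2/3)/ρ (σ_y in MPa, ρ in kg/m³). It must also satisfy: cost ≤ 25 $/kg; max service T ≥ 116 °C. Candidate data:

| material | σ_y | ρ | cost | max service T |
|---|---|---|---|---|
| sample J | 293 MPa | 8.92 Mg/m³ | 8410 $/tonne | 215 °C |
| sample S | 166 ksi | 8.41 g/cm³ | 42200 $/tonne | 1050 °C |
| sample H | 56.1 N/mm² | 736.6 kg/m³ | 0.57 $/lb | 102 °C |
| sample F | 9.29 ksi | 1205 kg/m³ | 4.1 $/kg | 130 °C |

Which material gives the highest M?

sample F

Screen on constraints: cost ≤ 25 $/kg; max service T ≥ 116 °C. Survivors: sample J, sample F.
Normalizing units and computing the index:
  sample J: σ_y = 293.0 MPa, ρ = 8920 kg/m³
  sample F: σ_y = 64.05 MPa, ρ = 1205 kg/m³
  sample F: M = 13.3×10⁻³
  sample J: M = 4.95×10⁻³
Sample F ranks first.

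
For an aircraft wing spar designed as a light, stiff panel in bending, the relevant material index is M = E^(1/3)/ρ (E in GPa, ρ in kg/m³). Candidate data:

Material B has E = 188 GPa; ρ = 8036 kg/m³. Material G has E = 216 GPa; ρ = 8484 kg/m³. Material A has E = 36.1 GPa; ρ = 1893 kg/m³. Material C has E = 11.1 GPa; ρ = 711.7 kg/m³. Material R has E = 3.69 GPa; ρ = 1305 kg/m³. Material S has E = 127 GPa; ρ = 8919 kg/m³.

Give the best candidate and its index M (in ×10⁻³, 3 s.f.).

Per-candidate index values:
  material C: M = 3.13×10⁻³
  material A: M = 1.75×10⁻³
  material R: M = 1.18×10⁻³
  material B: M = 0.713×10⁻³
  material G: M = 0.707×10⁻³
  material S: M = 0.564×10⁻³
Material C has the largest M.

material C, M = 3.13×10⁻³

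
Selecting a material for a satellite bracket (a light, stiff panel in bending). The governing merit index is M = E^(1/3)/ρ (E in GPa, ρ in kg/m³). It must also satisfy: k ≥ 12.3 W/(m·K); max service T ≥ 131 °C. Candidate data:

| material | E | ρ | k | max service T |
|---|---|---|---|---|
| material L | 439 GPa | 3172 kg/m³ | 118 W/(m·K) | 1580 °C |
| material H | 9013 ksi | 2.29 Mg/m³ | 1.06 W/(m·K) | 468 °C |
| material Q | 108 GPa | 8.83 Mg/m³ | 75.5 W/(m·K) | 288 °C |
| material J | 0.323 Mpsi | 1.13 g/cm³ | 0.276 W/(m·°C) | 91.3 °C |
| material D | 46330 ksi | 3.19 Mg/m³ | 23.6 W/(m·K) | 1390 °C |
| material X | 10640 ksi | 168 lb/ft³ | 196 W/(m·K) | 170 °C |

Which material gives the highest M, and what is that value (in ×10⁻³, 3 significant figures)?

material L, M = 2.40×10⁻³

Screen on constraints: k ≥ 12.3 W/(m·K); max service T ≥ 131 °C. Survivors: material L, material Q, material D, material X.
Putting every candidate on a common basis:
  material L: E = 439.0 GPa, ρ = 3172 kg/m³
  material Q: E = 108.0 GPa, ρ = 8830 kg/m³
  material D: E = 319.4 GPa, ρ = 3190 kg/m³
  material X: E = 73.36 GPa, ρ = 2691 kg/m³
  material L: M = 2.40×10⁻³
  material D: M = 2.14×10⁻³
  material X: M = 1.56×10⁻³
  material Q: M = 0.539×10⁻³
The maximum is for material L.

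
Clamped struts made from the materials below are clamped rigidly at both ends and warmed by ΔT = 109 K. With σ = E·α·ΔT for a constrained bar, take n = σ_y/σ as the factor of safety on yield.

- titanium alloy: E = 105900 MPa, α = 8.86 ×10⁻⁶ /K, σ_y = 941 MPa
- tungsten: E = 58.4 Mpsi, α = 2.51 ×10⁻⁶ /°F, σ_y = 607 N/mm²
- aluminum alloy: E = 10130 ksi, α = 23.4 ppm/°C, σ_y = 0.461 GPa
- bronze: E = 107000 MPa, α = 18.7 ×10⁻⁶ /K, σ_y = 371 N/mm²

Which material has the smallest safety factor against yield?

bronze

Converting E to GPa, α to ×10⁻⁶/K, σ_y to MPa, then σ and n for each:
  titanium alloy: E = 105.9, α = 8.86, σ_y = 941.0 → σ = 102 MPa, n = 9.20
  tungsten: E = 402.7, α = 4.52, σ_y = 607.0 → σ = 198 MPa, n = 3.06
  aluminum alloy: E = 69.84, α = 23.4, σ_y = 461.0 → σ = 178 MPa, n = 2.59
  bronze: E = 107.0, α = 18.7, σ_y = 371.0 → σ = 218 MPa, n = 1.70
Bronze has the lowest safety factor, n = 1.70.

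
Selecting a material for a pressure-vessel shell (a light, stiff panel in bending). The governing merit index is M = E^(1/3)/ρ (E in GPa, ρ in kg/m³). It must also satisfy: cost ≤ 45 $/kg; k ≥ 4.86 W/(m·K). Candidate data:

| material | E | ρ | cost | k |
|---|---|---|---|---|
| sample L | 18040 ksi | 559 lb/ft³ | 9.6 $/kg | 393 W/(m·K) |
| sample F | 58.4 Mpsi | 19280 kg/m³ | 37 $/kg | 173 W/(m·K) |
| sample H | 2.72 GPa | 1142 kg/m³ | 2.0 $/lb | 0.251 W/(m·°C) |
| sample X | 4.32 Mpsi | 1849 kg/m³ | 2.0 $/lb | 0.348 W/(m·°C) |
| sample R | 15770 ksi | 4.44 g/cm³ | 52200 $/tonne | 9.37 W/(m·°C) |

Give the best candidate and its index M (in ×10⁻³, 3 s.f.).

sample L, M = 0.557×10⁻³

Screen on constraints: cost ≤ 45 $/kg; k ≥ 4.86 W/(m·K). Survivors: sample L, sample F.
Normalizing units and computing the index:
  sample L: E = 124.4 GPa, ρ = 8954 kg/m³
  sample F: E = 402.7 GPa, ρ = 19280 kg/m³
  sample L: M = 0.557×10⁻³
  sample F: M = 0.383×10⁻³
Sample L ranks first.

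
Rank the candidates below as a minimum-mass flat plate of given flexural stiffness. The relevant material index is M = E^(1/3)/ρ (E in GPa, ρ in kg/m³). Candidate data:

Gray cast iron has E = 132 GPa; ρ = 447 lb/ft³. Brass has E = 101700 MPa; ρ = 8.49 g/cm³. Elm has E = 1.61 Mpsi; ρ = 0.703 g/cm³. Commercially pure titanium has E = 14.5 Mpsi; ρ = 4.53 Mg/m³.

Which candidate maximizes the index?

After converting to SI:
  gray cast iron: E = 132.0 GPa, ρ = 7160 kg/m³
  brass: E = 101.7 GPa, ρ = 8490 kg/m³
  elm: E = 11.10 GPa, ρ = 703.0 kg/m³
  commercially pure titanium: E = 99.97 GPa, ρ = 4530 kg/m³
  elm: M = 3.17×10⁻³
  commercially pure titanium: M = 1.02×10⁻³
  gray cast iron: M = 0.711×10⁻³
  brass: M = 0.550×10⁻³
Elm ranks first.

elm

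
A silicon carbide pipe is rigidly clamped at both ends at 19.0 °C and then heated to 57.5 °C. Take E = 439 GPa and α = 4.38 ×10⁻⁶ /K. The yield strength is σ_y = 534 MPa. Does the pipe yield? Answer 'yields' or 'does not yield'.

ΔT = 38.50 K. Constrained thermal stress σ = E·α·ΔT = 439.0×10³ MPa × 4.38×10⁻⁶ × 38.50 = 74.0 MPa (compressive).
Compare to σ_y = 534 MPa: σ < σ_y, so it does not yield.

does not yield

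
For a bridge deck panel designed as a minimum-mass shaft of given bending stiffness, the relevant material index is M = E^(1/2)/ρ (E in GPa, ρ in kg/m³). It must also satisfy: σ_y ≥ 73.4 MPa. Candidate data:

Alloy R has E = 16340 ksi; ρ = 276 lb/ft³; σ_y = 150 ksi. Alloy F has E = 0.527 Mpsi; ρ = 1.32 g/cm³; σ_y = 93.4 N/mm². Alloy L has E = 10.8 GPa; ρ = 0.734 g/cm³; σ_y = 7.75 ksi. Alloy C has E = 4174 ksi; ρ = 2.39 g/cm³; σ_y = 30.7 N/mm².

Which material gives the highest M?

Screen on constraints: σ_y ≥ 73.4 MPa. Survivors: alloy R, alloy F.
In SI units:
  alloy R: E = 112.7 GPa, ρ = 4421 kg/m³
  alloy F: E = 3.634 GPa, ρ = 1320 kg/m³
  alloy R: M = 2.40×10⁻³
  alloy F: M = 1.44×10⁻³
Alloy R has the largest M.

alloy R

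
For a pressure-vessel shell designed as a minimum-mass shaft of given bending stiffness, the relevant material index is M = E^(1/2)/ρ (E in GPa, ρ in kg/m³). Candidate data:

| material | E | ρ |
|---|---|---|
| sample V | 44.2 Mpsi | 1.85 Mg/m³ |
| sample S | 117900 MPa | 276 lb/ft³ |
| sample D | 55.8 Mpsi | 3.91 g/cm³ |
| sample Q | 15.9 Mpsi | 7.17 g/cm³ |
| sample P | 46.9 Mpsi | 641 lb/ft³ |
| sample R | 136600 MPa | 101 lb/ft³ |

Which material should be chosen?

Normalizing units and computing the index:
  sample V: E = 304.7 GPa, ρ = 1850 kg/m³
  sample S: E = 117.9 GPa, ρ = 4421 kg/m³
  sample D: E = 384.7 GPa, ρ = 3910 kg/m³
  sample Q: E = 109.6 GPa, ρ = 7170 kg/m³
  sample P: E = 323.4 GPa, ρ = 10270 kg/m³
  sample R: E = 136.6 GPa, ρ = 1618 kg/m³
  sample V: M = 9.44×10⁻³
  sample R: M = 7.22×10⁻³
  sample D: M = 5.02×10⁻³
  sample S: M = 2.46×10⁻³
  sample P: M = 1.75×10⁻³
  sample Q: M = 1.46×10⁻³
The maximum is for sample V.

sample V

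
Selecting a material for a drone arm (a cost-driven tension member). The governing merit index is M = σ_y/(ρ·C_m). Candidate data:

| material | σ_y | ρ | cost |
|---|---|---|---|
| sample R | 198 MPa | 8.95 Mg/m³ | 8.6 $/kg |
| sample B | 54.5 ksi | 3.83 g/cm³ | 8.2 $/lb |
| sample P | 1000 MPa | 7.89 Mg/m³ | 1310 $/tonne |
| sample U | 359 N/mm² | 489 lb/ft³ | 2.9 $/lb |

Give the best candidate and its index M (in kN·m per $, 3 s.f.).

After converting to SI:
  sample R: σ_y = 198.0 MPa, ρ = 8950 kg/m³, cost = 8.600 $/kg
  sample B: σ_y = 375.8 MPa, ρ = 3830 kg/m³, cost = 18.08 $/kg
  sample P: σ_y = 1000 MPa, ρ = 7890 kg/m³, cost = 1.310 $/kg
  sample U: σ_y = 359.0 MPa, ρ = 7833 kg/m³, cost = 6.393 $/kg
  sample P: M = 96.8 kN·m per $
  sample U: M = 7.17 kN·m per $
  sample B: M = 5.43 kN·m per $
  sample R: M = 2.57 kN·m per $
Highest index: sample P.

sample P, M = 96.8 kN·m per $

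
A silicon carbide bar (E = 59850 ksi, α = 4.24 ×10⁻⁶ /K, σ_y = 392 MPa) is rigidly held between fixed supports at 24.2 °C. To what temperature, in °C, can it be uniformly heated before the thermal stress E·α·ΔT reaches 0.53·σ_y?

143 °C

E = 59850 ksi = 412.7 GPa.
E·α·ΔT = 207.8 MPa ⇒ ΔT = 207.8 / (412.7×10³ × 4.24×10⁻⁶) = 118.7 K.
T = 24.2 + 118.7 = 142.9 °C.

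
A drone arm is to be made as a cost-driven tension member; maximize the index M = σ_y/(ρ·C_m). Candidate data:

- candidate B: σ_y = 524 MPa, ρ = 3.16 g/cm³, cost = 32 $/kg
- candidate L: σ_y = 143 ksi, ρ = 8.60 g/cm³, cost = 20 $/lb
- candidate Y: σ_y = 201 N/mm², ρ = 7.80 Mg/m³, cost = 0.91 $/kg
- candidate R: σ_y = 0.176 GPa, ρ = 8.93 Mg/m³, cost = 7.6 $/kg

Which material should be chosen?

Normalizing units and computing the index:
  candidate B: σ_y = 524.0 MPa, ρ = 3160 kg/m³, cost = 32.00 $/kg
  candidate L: σ_y = 986.0 MPa, ρ = 8600 kg/m³, cost = 44.09 $/kg
  candidate Y: σ_y = 201.0 MPa, ρ = 7800 kg/m³, cost = 0.9100 $/kg
  candidate R: σ_y = 176.0 MPa, ρ = 8930 kg/m³, cost = 7.600 $/kg
  candidate Y: M = 28.3 kN·m per $
  candidate B: M = 5.18 kN·m per $
  candidate L: M = 2.60 kN·m per $
  candidate R: M = 2.59 kN·m per $
Candidate Y has the largest M.

candidate Y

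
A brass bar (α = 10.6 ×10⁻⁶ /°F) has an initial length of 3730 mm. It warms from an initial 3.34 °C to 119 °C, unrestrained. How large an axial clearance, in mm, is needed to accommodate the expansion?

8.23 mm

Convert α: 10.6×10⁻⁶/°F × (9/5) = 19.1×10⁻⁶/K.
ΔT = 119 − 3.34 = 115.7 K.
ΔL = α·L₀·ΔT = 19.1×10⁻⁶ × 3730 mm × 115.7 K = 8.23 mm.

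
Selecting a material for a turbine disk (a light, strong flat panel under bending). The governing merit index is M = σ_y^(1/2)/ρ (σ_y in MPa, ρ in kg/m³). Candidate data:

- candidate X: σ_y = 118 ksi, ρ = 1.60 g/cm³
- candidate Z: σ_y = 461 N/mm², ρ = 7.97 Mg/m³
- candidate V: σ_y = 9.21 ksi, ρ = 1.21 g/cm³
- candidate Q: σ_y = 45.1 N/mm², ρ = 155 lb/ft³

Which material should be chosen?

candidate X

Convert each candidate to consistent units, then evaluate M:
  candidate X: σ_y = 813.6 MPa, ρ = 1600 kg/m³
  candidate Z: σ_y = 461.0 MPa, ρ = 7970 kg/m³
  candidate V: σ_y = 63.50 MPa, ρ = 1210 kg/m³
  candidate Q: σ_y = 45.10 MPa, ρ = 2483 kg/m³
  candidate X: M = 17.8×10⁻³
  candidate V: M = 6.59×10⁻³
  candidate Q: M = 2.70×10⁻³
  candidate Z: M = 2.69×10⁻³
Candidate X ranks first.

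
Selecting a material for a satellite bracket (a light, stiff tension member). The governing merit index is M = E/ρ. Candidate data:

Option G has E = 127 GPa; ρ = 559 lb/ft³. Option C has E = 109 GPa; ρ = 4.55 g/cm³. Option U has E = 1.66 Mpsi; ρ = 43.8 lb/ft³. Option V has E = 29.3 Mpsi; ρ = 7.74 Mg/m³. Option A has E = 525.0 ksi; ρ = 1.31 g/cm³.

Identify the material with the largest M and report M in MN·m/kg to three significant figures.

Normalizing units and computing the index:
  option G: E = 127.0 GPa, ρ = 8954 kg/m³
  option C: E = 109.0 GPa, ρ = 4550 kg/m³
  option U: E = 11.45 GPa, ρ = 701.6 kg/m³
  option V: E = 202.0 GPa, ρ = 7740 kg/m³
  option A: E = 3.620 GPa, ρ = 1310 kg/m³
  option V: M = 26.1 MN·m/kg
  option C: M = 24.0 MN·m/kg
  option U: M = 16.3 MN·m/kg
  option G: M = 14.2 MN·m/kg
  option A: M = 2.76 MN·m/kg
Highest index: option V.

option V, M = 26.1 MN·m/kg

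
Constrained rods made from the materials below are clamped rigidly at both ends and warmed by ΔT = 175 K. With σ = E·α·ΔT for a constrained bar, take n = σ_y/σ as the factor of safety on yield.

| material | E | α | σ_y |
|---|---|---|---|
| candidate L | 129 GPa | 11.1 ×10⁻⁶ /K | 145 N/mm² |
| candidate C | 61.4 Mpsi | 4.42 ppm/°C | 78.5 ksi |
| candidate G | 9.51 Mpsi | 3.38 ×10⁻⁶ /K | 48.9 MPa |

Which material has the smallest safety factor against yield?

Converting E to GPa, α to ×10⁻⁶/K, σ_y to MPa, then σ and n for each:
  candidate L: E = 129.0, α = 11.1, σ_y = 145.0 → σ = 251 MPa, n = 0.579
  candidate C: E = 423.3, α = 4.42, σ_y = 541.2 → σ = 327 MPa, n = 1.65
  candidate G: E = 65.57, α = 3.38, σ_y = 48.90 → σ = 38.8 MPa, n = 1.26
Candidate L has the lowest safety factor, n = 0.579.

candidate L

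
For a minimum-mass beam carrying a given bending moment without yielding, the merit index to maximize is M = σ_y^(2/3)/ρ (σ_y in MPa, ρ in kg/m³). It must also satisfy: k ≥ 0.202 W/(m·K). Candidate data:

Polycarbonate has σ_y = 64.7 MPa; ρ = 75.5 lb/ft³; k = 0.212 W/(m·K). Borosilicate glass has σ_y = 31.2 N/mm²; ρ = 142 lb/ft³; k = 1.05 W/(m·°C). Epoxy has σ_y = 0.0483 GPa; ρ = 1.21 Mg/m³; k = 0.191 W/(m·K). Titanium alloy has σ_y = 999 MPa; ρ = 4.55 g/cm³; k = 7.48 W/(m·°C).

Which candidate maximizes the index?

titanium alloy

Screen on constraints: k ≥ 0.202 W/(m·K). Survivors: polycarbonate, borosilicate glass, titanium alloy.
Convert each candidate to consistent units, then evaluate M:
  polycarbonate: σ_y = 64.70 MPa, ρ = 1209 kg/m³
  borosilicate glass: σ_y = 31.20 MPa, ρ = 2275 kg/m³
  titanium alloy: σ_y = 999.0 MPa, ρ = 4550 kg/m³
  titanium alloy: M = 22.0×10⁻³
  polycarbonate: M = 13.3×10⁻³
  borosilicate glass: M = 4.36×10⁻³
The maximum is for titanium alloy.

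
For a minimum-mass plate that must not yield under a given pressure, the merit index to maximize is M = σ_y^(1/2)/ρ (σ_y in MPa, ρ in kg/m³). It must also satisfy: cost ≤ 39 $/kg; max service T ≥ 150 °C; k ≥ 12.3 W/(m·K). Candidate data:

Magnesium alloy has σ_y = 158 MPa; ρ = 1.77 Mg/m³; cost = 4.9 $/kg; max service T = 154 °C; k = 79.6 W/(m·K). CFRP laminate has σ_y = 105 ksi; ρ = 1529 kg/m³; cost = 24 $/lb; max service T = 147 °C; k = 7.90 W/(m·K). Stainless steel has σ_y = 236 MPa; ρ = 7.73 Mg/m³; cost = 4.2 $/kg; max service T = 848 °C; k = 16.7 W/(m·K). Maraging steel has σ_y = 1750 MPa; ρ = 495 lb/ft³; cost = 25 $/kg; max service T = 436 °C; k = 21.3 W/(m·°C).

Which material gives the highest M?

Screen on constraints: cost ≤ 39 $/kg; max service T ≥ 150 °C; k ≥ 12.3 W/(m·K). Survivors: magnesium alloy, stainless steel, maraging steel.
In SI units:
  magnesium alloy: σ_y = 158.0 MPa, ρ = 1770 kg/m³
  stainless steel: σ_y = 236.0 MPa, ρ = 7730 kg/m³
  maraging steel: σ_y = 1750 MPa, ρ = 7929 kg/m³
  magnesium alloy: M = 7.10×10⁻³
  maraging steel: M = 5.28×10⁻³
  stainless steel: M = 1.99×10⁻³
The maximum is for magnesium alloy.

magnesium alloy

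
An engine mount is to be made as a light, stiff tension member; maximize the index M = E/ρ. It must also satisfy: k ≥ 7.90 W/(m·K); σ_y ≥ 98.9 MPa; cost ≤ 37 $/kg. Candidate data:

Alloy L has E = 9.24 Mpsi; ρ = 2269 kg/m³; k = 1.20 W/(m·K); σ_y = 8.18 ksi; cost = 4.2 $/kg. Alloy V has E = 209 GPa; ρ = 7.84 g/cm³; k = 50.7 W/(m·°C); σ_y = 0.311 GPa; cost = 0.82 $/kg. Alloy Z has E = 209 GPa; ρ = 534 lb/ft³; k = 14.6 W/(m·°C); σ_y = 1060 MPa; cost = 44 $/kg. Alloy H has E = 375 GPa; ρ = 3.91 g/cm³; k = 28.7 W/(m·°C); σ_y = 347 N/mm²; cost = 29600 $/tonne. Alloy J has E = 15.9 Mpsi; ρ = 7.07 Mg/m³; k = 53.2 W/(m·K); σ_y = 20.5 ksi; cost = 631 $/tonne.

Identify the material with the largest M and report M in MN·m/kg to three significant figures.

Screen on constraints: k ≥ 7.90 W/(m·K); σ_y ≥ 98.9 MPa; cost ≤ 37 $/kg. Survivors: alloy V, alloy H, alloy J.
In SI units:
  alloy V: E = 209.0 GPa, ρ = 7840 kg/m³
  alloy H: E = 375.0 GPa, ρ = 3910 kg/m³
  alloy J: E = 109.6 GPa, ρ = 7070 kg/m³
  alloy H: M = 95.9 MN·m/kg
  alloy V: M = 26.7 MN·m/kg
  alloy J: M = 15.5 MN·m/kg
Highest index: alloy H.

alloy H, M = 95.9 MN·m/kg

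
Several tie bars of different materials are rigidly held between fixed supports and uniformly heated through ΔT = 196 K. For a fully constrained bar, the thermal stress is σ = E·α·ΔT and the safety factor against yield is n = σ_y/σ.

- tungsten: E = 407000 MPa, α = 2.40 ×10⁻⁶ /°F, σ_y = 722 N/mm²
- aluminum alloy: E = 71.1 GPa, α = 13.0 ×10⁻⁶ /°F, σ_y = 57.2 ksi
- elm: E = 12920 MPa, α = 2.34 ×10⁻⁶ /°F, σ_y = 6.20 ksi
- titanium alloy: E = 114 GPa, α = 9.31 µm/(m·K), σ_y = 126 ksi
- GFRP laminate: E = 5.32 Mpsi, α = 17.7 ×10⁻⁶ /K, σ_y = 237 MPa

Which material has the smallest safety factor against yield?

Converting E to GPa, α to ×10⁻⁶/K, σ_y to MPa, then σ and n for each:
  tungsten: E = 407.0, α = 4.32, σ_y = 722.0 → σ = 345 MPa, n = 2.10
  aluminum alloy: E = 71.10, α = 23.4, σ_y = 394.4 → σ = 326 MPa, n = 1.21
  elm: E = 12.92, α = 4.21, σ_y = 42.75 → σ = 10.7 MPa, n = 4.01
  titanium alloy: E = 114.0, α = 9.31, σ_y = 868.7 → σ = 208 MPa, n = 4.18
  GFRP laminate: E = 36.68, α = 17.7, σ_y = 237.0 → σ = 127 MPa, n = 1.86
Smallest n: aluminum alloy with n = 1.21.

aluminum alloy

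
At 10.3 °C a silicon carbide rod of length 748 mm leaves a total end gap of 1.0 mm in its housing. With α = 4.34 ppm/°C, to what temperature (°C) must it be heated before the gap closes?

318 °C

α·L₀·ΔT = 1.0 mm ⇒ ΔT = 1.0 / (4.34×10⁻⁶ × 748.0) = 308.0 K.
T = 10.3 + 308.0 = 318.3 °C.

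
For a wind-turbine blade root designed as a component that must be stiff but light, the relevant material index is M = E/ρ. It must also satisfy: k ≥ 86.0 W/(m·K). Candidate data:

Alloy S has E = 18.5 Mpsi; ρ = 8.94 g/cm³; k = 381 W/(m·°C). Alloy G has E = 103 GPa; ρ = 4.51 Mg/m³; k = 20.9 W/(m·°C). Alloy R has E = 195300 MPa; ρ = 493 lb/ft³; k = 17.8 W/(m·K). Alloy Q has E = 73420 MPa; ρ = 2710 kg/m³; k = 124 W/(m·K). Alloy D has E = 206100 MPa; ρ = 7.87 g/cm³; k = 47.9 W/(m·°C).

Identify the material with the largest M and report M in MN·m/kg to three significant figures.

Screen on constraints: k ≥ 86.0 W/(m·K). Survivors: alloy S, alloy Q.
Putting every candidate on a common basis:
  alloy S: E = 127.6 GPa, ρ = 8940 kg/m³
  alloy Q: E = 73.42 GPa, ρ = 2710 kg/m³
  alloy Q: M = 27.1 MN·m/kg
  alloy S: M = 14.3 MN·m/kg
Highest index: alloy Q.

alloy Q, M = 27.1 MN·m/kg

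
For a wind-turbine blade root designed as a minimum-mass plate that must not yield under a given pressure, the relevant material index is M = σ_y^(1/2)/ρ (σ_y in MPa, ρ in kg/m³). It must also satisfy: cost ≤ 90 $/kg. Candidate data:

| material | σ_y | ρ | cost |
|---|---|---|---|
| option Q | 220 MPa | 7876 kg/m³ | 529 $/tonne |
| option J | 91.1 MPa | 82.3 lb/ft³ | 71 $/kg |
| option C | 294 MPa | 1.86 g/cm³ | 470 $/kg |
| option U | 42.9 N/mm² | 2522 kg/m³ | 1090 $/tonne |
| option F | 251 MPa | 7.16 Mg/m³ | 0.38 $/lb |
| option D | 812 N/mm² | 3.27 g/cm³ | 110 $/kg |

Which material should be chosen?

option J

Screen on constraints: cost ≤ 90 $/kg. Survivors: option Q, option J, option U, option F.
Convert each candidate to consistent units, then evaluate M:
  option Q: σ_y = 220.0 MPa, ρ = 7876 kg/m³
  option J: σ_y = 91.10 MPa, ρ = 1318 kg/m³
  option U: σ_y = 42.90 MPa, ρ = 2522 kg/m³
  option F: σ_y = 251.0 MPa, ρ = 7160 kg/m³
  option J: M = 7.24×10⁻³
  option U: M = 2.60×10⁻³
  option F: M = 2.21×10⁻³
  option Q: M = 1.88×10⁻³
Option J has the largest M.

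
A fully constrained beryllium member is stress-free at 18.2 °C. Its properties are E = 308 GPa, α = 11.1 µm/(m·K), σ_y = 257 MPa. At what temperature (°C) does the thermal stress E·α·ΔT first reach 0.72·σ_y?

72.3 °C

E·α·ΔT = 185.0 MPa ⇒ ΔT = 185.0 / (308.0×10³ × 11.1×10⁻⁶) = 54.12 K.
T = 18.2 + 54.12 = 72.32 °C.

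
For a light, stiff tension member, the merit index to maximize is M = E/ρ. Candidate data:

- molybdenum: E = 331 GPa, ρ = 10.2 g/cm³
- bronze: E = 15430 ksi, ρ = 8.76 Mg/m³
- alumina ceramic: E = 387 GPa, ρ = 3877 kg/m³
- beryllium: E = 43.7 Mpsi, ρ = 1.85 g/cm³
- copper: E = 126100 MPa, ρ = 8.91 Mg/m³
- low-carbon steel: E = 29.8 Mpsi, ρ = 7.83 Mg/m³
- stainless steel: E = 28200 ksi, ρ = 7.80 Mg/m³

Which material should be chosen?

In SI units:
  molybdenum: E = 331.0 GPa, ρ = 10200 kg/m³
  bronze: E = 106.4 GPa, ρ = 8760 kg/m³
  alumina ceramic: E = 387.0 GPa, ρ = 3877 kg/m³
  beryllium: E = 301.3 GPa, ρ = 1850 kg/m³
  copper: E = 126.1 GPa, ρ = 8910 kg/m³
  low-carbon steel: E = 205.5 GPa, ρ = 7830 kg/m³
  stainless steel: E = 194.4 GPa, ρ = 7800 kg/m³
  beryllium: M = 163 MN·m/kg
  alumina ceramic: M = 99.8 MN·m/kg
  molybdenum: M = 32.5 MN·m/kg
  low-carbon steel: M = 26.2 MN·m/kg
  stainless steel: M = 24.9 MN·m/kg
  copper: M = 14.2 MN·m/kg
  bronze: M = 12.1 MN·m/kg
Beryllium has the largest M.

beryllium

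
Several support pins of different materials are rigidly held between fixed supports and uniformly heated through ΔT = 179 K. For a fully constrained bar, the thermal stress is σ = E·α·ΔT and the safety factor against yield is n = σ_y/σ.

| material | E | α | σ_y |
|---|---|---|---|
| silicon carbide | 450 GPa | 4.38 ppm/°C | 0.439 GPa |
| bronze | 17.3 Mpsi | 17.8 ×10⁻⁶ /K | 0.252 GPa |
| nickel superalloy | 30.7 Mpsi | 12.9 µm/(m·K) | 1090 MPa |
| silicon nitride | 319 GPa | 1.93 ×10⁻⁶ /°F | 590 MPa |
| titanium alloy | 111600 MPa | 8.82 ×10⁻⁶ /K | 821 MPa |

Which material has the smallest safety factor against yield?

bronze

Converting E to GPa, α to ×10⁻⁶/K, σ_y to MPa, then σ and n for each:
  silicon carbide: E = 450.0, α = 4.38, σ_y = 439.0 → σ = 353 MPa, n = 1.24
  bronze: E = 119.3, α = 17.8, σ_y = 252.0 → σ = 380 MPa, n = 0.663
  nickel superalloy: E = 211.7, α = 12.9, σ_y = 1090 → σ = 489 MPa, n = 2.23
  silicon nitride: E = 319.0, α = 3.47, σ_y = 590.0 → σ = 198 MPa, n = 2.97
  titanium alloy: E = 111.6, α = 8.82, σ_y = 821.0 → σ = 176 MPa, n = 4.66
Smallest n: bronze with n = 0.663.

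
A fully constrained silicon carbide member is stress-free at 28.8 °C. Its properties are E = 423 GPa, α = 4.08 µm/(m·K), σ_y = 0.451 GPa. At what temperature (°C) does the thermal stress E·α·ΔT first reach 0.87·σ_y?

256 °C

σ_y = 0.451 GPa = 451.0 MPa.
E·α·ΔT = 392.4 MPa ⇒ ΔT = 392.4 / (423.0×10³ × 4.08×10⁻⁶) = 227.4 K.
T = 28.8 + 227.4 = 256.2 °C.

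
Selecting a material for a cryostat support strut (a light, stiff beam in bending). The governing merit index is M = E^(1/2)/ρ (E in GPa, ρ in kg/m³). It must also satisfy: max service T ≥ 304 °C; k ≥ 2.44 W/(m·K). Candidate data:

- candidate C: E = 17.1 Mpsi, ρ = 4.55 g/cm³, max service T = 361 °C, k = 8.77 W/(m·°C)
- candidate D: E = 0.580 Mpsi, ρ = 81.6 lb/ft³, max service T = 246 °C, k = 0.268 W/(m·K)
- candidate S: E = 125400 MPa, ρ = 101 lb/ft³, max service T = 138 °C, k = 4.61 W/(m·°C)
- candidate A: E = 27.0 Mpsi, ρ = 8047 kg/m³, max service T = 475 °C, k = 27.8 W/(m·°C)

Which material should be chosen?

Screen on constraints: max service T ≥ 304 °C; k ≥ 2.44 W/(m·K). Survivors: candidate C, candidate A.
Normalizing units and computing the index:
  candidate C: E = 117.9 GPa, ρ = 4550 kg/m³
  candidate A: E = 186.2 GPa, ρ = 8047 kg/m³
  candidate C: M = 2.39×10⁻³
  candidate A: M = 1.70×10⁻³
Candidate C has the largest M.

candidate C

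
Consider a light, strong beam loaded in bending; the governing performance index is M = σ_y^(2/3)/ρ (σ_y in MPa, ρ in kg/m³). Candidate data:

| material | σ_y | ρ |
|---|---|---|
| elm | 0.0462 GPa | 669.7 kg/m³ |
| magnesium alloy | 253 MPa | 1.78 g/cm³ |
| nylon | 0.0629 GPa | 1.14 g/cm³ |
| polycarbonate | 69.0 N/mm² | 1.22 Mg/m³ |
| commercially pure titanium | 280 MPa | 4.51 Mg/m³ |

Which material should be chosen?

magnesium alloy

Putting every candidate on a common basis:
  elm: σ_y = 46.20 MPa, ρ = 669.7 kg/m³
  magnesium alloy: σ_y = 253.0 MPa, ρ = 1780 kg/m³
  nylon: σ_y = 62.90 MPa, ρ = 1140 kg/m³
  polycarbonate: σ_y = 69.00 MPa, ρ = 1220 kg/m³
  commercially pure titanium: σ_y = 280.0 MPa, ρ = 4510 kg/m³
  magnesium alloy: M = 22.5×10⁻³
  elm: M = 19.2×10⁻³
  nylon: M = 13.9×10⁻³
  polycarbonate: M = 13.8×10⁻³
  commercially pure titanium: M = 9.49×10⁻³
Magnesium alloy ranks first.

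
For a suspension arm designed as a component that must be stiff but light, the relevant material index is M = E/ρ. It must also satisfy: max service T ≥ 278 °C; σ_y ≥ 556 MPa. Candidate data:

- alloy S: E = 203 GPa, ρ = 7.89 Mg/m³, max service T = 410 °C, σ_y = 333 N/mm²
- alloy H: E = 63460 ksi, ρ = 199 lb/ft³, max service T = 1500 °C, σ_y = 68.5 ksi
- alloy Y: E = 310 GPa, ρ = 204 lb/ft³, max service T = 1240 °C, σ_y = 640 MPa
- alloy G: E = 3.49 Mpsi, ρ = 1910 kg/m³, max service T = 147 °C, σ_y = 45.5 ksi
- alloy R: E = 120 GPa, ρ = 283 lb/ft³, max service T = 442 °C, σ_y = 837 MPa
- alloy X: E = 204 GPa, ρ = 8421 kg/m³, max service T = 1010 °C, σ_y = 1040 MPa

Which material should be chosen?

alloy Y

Screen on constraints: max service T ≥ 278 °C; σ_y ≥ 556 MPa. Survivors: alloy Y, alloy R, alloy X.
In SI units:
  alloy Y: E = 310.0 GPa, ρ = 3268 kg/m³
  alloy R: E = 120.0 GPa, ρ = 4533 kg/m³
  alloy X: E = 204.0 GPa, ρ = 8421 kg/m³
  alloy Y: M = 94.9 MN·m/kg
  alloy R: M = 26.5 MN·m/kg
  alloy X: M = 24.2 MN·m/kg
Alloy Y has the largest M.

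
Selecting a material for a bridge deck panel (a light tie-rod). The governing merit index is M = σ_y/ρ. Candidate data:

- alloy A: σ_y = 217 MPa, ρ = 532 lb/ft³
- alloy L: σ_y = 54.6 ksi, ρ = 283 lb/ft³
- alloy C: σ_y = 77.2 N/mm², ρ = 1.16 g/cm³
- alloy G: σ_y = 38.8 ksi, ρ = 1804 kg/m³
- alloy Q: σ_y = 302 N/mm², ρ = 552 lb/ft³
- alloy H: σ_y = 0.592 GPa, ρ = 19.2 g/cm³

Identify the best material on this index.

alloy G

Putting every candidate on a common basis:
  alloy A: σ_y = 217.0 MPa, ρ = 8522 kg/m³
  alloy L: σ_y = 376.5 MPa, ρ = 4533 kg/m³
  alloy C: σ_y = 77.20 MPa, ρ = 1160 kg/m³
  alloy G: σ_y = 267.5 MPa, ρ = 1804 kg/m³
  alloy Q: σ_y = 302.0 MPa, ρ = 8842 kg/m³
  alloy H: σ_y = 592.0 MPa, ρ = 19200 kg/m³
  alloy G: M = 148 kN·m/kg
  alloy L: M = 83.0 kN·m/kg
  alloy C: M = 66.6 kN·m/kg
  alloy Q: M = 34.2 kN·m/kg
  alloy H: M = 30.8 kN·m/kg
  alloy A: M = 25.5 kN·m/kg
Alloy G has the largest M.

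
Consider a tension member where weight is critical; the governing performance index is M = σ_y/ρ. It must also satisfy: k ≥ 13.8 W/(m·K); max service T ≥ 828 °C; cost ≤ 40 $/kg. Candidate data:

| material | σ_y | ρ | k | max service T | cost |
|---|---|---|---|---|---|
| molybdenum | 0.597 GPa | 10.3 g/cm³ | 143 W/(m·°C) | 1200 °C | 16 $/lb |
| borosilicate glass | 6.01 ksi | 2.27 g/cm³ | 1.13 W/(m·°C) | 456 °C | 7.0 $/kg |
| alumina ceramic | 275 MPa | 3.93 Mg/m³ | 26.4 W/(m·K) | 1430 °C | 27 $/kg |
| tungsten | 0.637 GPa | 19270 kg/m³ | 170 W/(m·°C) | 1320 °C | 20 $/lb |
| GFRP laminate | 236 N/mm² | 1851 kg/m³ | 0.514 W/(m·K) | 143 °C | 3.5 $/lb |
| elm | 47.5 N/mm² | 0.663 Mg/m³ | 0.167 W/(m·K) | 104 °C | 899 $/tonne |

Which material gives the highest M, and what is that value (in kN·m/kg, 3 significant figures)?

alumina ceramic, M = 70.0 kN·m/kg

Screen on constraints: k ≥ 13.8 W/(m·K); max service T ≥ 828 °C; cost ≤ 40 $/kg. Survivors: molybdenum, alumina ceramic.
In SI units:
  molybdenum: σ_y = 597.0 MPa, ρ = 10300 kg/m³
  alumina ceramic: σ_y = 275.0 MPa, ρ = 3930 kg/m³
  alumina ceramic: M = 70.0 kN·m/kg
  molybdenum: M = 58.0 kN·m/kg
Alumina ceramic ranks first.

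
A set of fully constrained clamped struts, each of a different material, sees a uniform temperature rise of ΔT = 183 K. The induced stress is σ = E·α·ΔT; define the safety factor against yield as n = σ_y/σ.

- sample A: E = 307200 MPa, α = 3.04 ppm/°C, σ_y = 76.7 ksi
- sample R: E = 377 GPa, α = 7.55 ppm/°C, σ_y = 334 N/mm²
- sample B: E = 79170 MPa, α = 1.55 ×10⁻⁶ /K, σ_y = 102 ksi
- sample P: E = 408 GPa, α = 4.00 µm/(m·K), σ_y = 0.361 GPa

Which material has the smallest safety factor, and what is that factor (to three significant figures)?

sample R, n = 0.641

With everything in SI (GPa, ×10⁻⁶/K, MPa):
  sample A: E = 307.2, α = 3.04, σ_y = 528.8 → σ = 171 MPa, n = 3.09
  sample R: E = 377.0, α = 7.55, σ_y = 334.0 → σ = 521 MPa, n = 0.641
  sample B: E = 79.17, α = 1.55, σ_y = 703.3 → σ = 22.5 MPa, n = 31.3
  sample P: E = 408.0, α = 4.00, σ_y = 361.0 → σ = 299 MPa, n = 1.21
Smallest n: sample R with n = 0.641.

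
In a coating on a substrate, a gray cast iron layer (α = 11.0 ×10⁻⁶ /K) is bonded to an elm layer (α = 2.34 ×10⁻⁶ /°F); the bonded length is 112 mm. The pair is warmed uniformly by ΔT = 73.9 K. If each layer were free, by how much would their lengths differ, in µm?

56.2 µm

elm: α = 2.34×10⁻⁶/°F × 9/5 = 4.21×10⁻⁶/K.
Δα = |11.0 − 4.21|×10⁻⁶/K = 6.79×10⁻⁶/K.
ΔL_mismatch = Δα·L·ΔT = 6.79×10⁻⁶ × 112.0 mm × 73.9 K = 56.2 µm.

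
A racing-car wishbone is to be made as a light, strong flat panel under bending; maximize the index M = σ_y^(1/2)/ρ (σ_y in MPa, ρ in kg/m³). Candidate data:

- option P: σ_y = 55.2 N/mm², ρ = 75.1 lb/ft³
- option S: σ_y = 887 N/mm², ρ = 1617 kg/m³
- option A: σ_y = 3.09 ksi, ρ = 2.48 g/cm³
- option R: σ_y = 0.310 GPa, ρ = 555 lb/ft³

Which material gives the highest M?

option S

Convert each candidate to consistent units, then evaluate M:
  option P: σ_y = 55.20 MPa, ρ = 1203 kg/m³
  option S: σ_y = 887.0 MPa, ρ = 1617 kg/m³
  option A: σ_y = 21.30 MPa, ρ = 2480 kg/m³
  option R: σ_y = 310.0 MPa, ρ = 8890 kg/m³
  option S: M = 18.4×10⁻³
  option P: M = 6.18×10⁻³
  option R: M = 1.98×10⁻³
  option A: M = 1.86×10⁻³
The maximum is for option S.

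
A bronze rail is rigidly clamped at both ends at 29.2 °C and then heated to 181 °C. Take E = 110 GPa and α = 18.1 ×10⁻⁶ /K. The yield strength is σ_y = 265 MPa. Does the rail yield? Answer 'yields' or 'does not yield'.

ΔT = 151.8 K. Constrained thermal stress σ = E·α·ΔT = 110.0×10³ MPa × 18.1×10⁻⁶ × 151.8 = 302 MPa (compressive).
Compare to σ_y = 265 MPa: σ ≥ σ_y, so it yields.

yields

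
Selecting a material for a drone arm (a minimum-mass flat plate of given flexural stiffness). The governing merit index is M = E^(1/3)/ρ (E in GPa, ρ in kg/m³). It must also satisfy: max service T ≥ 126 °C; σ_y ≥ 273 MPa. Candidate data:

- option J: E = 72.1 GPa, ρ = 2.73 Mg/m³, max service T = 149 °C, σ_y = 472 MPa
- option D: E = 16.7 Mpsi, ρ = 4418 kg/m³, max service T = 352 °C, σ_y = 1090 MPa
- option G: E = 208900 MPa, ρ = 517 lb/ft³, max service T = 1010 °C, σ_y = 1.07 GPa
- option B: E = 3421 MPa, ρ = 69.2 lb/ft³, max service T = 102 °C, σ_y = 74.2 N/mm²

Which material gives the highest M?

option J

Screen on constraints: max service T ≥ 126 °C; σ_y ≥ 273 MPa. Survivors: option J, option D, option G.
Putting every candidate on a common basis:
  option J: E = 72.10 GPa, ρ = 2730 kg/m³
  option D: E = 115.1 GPa, ρ = 4418 kg/m³
  option G: E = 208.9 GPa, ρ = 8282 kg/m³
  option J: M = 1.52×10⁻³
  option D: M = 1.10×10⁻³
  option G: M = 0.716×10⁻³
Highest index: option J.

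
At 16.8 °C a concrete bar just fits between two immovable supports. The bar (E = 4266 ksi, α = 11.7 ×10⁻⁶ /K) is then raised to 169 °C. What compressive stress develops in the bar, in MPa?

E = 4266 ksi = 29.41 GPa.
ΔT = 152.2 K. Constrained thermal stress σ = E·α·ΔT = 29.41×10³ MPa × 11.7×10⁻⁶ × 152.2 = 52.4 MPa (compressive).

52.4 MPa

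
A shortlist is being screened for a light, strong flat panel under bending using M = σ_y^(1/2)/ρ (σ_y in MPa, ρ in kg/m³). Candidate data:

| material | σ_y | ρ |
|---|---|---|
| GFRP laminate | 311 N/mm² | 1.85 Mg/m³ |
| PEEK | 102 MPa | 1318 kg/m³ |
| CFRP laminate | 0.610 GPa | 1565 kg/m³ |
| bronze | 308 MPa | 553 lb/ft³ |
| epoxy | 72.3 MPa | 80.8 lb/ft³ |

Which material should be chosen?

Putting every candidate on a common basis:
  GFRP laminate: σ_y = 311.0 MPa, ρ = 1850 kg/m³
  PEEK: σ_y = 102.0 MPa, ρ = 1318 kg/m³
  CFRP laminate: σ_y = 610.0 MPa, ρ = 1565 kg/m³
  bronze: σ_y = 308.0 MPa, ρ = 8858 kg/m³
  epoxy: σ_y = 72.30 MPa, ρ = 1294 kg/m³
  CFRP laminate: M = 15.8×10⁻³
  GFRP laminate: M = 9.53×10⁻³
  PEEK: M = 7.66×10⁻³
  epoxy: M = 6.57×10⁻³
  bronze: M = 1.98×10⁻³
CFRP laminate ranks first.

CFRP laminate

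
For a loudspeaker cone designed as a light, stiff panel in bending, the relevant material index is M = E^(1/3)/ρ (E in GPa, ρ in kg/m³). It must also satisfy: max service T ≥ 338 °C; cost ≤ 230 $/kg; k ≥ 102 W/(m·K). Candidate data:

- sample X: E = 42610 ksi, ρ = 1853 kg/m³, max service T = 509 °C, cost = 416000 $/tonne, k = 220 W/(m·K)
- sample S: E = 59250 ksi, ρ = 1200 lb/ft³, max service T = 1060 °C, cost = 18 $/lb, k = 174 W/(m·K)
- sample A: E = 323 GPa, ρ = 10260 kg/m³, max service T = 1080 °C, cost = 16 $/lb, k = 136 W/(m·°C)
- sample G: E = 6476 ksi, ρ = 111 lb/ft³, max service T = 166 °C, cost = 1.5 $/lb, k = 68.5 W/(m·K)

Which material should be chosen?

sample A

Screen on constraints: max service T ≥ 338 °C; cost ≤ 230 $/kg; k ≥ 102 W/(m·K). Survivors: sample S, sample A.
After converting to SI:
  sample S: E = 408.5 GPa, ρ = 19220 kg/m³
  sample A: E = 323.0 GPa, ρ = 10260 kg/m³
  sample A: M = 0.669×10⁻³
  sample S: M = 0.386×10⁻³
Highest index: sample A.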